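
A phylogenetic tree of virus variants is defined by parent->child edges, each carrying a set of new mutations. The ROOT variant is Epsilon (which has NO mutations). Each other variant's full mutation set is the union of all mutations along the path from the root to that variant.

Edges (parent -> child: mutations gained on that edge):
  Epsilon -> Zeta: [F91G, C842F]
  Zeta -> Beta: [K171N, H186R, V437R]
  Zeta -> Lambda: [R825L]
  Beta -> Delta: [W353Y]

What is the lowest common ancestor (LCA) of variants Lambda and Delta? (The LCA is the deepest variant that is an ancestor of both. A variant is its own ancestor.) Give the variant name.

Answer: Zeta

Derivation:
Path from root to Lambda: Epsilon -> Zeta -> Lambda
  ancestors of Lambda: {Epsilon, Zeta, Lambda}
Path from root to Delta: Epsilon -> Zeta -> Beta -> Delta
  ancestors of Delta: {Epsilon, Zeta, Beta, Delta}
Common ancestors: {Epsilon, Zeta}
Walk up from Delta: Delta (not in ancestors of Lambda), Beta (not in ancestors of Lambda), Zeta (in ancestors of Lambda), Epsilon (in ancestors of Lambda)
Deepest common ancestor (LCA) = Zeta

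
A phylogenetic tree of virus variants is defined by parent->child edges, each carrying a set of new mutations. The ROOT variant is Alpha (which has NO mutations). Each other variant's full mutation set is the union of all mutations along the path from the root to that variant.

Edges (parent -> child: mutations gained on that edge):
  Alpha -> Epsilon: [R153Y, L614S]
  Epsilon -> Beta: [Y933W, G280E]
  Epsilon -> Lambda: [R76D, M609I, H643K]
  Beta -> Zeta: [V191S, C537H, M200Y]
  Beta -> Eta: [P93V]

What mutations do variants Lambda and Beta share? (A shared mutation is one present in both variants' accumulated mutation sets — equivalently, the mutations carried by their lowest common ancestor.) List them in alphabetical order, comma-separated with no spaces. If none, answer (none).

Accumulating mutations along path to Lambda:
  At Alpha: gained [] -> total []
  At Epsilon: gained ['R153Y', 'L614S'] -> total ['L614S', 'R153Y']
  At Lambda: gained ['R76D', 'M609I', 'H643K'] -> total ['H643K', 'L614S', 'M609I', 'R153Y', 'R76D']
Mutations(Lambda) = ['H643K', 'L614S', 'M609I', 'R153Y', 'R76D']
Accumulating mutations along path to Beta:
  At Alpha: gained [] -> total []
  At Epsilon: gained ['R153Y', 'L614S'] -> total ['L614S', 'R153Y']
  At Beta: gained ['Y933W', 'G280E'] -> total ['G280E', 'L614S', 'R153Y', 'Y933W']
Mutations(Beta) = ['G280E', 'L614S', 'R153Y', 'Y933W']
Intersection: ['H643K', 'L614S', 'M609I', 'R153Y', 'R76D'] ∩ ['G280E', 'L614S', 'R153Y', 'Y933W'] = ['L614S', 'R153Y']

Answer: L614S,R153Y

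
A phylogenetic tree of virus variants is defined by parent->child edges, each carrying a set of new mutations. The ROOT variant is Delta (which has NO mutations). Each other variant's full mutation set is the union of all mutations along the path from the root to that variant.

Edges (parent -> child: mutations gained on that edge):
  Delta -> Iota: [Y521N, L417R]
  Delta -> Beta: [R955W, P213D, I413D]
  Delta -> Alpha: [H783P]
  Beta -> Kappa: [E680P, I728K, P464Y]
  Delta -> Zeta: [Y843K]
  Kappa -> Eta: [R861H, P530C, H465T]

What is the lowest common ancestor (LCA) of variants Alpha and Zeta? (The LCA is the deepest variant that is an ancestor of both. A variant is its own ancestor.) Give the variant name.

Answer: Delta

Derivation:
Path from root to Alpha: Delta -> Alpha
  ancestors of Alpha: {Delta, Alpha}
Path from root to Zeta: Delta -> Zeta
  ancestors of Zeta: {Delta, Zeta}
Common ancestors: {Delta}
Walk up from Zeta: Zeta (not in ancestors of Alpha), Delta (in ancestors of Alpha)
Deepest common ancestor (LCA) = Delta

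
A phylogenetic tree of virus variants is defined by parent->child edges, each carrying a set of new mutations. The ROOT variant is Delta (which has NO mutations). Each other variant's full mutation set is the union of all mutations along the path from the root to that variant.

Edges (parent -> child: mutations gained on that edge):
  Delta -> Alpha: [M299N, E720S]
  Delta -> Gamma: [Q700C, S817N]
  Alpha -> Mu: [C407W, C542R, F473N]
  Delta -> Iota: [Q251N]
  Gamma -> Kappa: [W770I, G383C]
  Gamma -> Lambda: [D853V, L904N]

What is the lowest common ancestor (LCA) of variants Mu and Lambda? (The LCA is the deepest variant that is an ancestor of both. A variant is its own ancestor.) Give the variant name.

Path from root to Mu: Delta -> Alpha -> Mu
  ancestors of Mu: {Delta, Alpha, Mu}
Path from root to Lambda: Delta -> Gamma -> Lambda
  ancestors of Lambda: {Delta, Gamma, Lambda}
Common ancestors: {Delta}
Walk up from Lambda: Lambda (not in ancestors of Mu), Gamma (not in ancestors of Mu), Delta (in ancestors of Mu)
Deepest common ancestor (LCA) = Delta

Answer: Delta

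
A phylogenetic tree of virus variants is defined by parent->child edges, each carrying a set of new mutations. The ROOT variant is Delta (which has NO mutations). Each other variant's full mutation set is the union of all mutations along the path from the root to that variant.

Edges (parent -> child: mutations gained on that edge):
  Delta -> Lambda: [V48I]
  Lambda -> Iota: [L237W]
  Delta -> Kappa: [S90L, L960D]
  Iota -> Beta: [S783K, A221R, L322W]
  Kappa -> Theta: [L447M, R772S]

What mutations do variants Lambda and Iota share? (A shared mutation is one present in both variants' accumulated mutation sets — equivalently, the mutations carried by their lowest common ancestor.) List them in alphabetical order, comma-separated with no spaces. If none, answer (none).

Answer: V48I

Derivation:
Accumulating mutations along path to Lambda:
  At Delta: gained [] -> total []
  At Lambda: gained ['V48I'] -> total ['V48I']
Mutations(Lambda) = ['V48I']
Accumulating mutations along path to Iota:
  At Delta: gained [] -> total []
  At Lambda: gained ['V48I'] -> total ['V48I']
  At Iota: gained ['L237W'] -> total ['L237W', 'V48I']
Mutations(Iota) = ['L237W', 'V48I']
Intersection: ['V48I'] ∩ ['L237W', 'V48I'] = ['V48I']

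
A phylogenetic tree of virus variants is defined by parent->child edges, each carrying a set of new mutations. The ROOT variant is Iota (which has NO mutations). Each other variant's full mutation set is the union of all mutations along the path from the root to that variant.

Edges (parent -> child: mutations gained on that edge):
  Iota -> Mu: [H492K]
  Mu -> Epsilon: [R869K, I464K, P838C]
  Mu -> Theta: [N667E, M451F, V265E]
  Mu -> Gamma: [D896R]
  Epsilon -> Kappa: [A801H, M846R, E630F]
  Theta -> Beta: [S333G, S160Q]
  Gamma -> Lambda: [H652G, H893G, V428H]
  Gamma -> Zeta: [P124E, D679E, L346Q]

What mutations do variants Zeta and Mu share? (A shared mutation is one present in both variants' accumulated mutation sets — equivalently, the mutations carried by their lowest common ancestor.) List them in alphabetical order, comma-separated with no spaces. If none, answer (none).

Answer: H492K

Derivation:
Accumulating mutations along path to Zeta:
  At Iota: gained [] -> total []
  At Mu: gained ['H492K'] -> total ['H492K']
  At Gamma: gained ['D896R'] -> total ['D896R', 'H492K']
  At Zeta: gained ['P124E', 'D679E', 'L346Q'] -> total ['D679E', 'D896R', 'H492K', 'L346Q', 'P124E']
Mutations(Zeta) = ['D679E', 'D896R', 'H492K', 'L346Q', 'P124E']
Accumulating mutations along path to Mu:
  At Iota: gained [] -> total []
  At Mu: gained ['H492K'] -> total ['H492K']
Mutations(Mu) = ['H492K']
Intersection: ['D679E', 'D896R', 'H492K', 'L346Q', 'P124E'] ∩ ['H492K'] = ['H492K']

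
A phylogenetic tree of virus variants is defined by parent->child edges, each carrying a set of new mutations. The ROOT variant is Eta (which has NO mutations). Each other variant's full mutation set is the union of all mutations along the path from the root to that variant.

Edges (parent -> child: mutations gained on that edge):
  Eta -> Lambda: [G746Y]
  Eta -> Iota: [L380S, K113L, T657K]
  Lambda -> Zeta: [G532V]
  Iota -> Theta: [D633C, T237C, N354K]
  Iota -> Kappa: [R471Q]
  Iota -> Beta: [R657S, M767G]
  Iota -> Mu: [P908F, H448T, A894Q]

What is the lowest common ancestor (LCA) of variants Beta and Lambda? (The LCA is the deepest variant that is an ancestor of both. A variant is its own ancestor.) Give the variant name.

Path from root to Beta: Eta -> Iota -> Beta
  ancestors of Beta: {Eta, Iota, Beta}
Path from root to Lambda: Eta -> Lambda
  ancestors of Lambda: {Eta, Lambda}
Common ancestors: {Eta}
Walk up from Lambda: Lambda (not in ancestors of Beta), Eta (in ancestors of Beta)
Deepest common ancestor (LCA) = Eta

Answer: Eta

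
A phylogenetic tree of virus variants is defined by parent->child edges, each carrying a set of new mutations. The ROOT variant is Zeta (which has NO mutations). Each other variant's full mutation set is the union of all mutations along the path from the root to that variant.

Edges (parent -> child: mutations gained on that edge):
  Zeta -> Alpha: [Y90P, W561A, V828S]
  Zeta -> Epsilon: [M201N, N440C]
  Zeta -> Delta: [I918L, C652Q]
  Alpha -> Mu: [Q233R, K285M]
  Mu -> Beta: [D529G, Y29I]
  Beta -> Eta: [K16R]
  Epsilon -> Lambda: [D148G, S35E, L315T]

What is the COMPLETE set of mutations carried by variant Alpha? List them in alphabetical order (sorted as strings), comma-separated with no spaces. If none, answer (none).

Answer: V828S,W561A,Y90P

Derivation:
At Zeta: gained [] -> total []
At Alpha: gained ['Y90P', 'W561A', 'V828S'] -> total ['V828S', 'W561A', 'Y90P']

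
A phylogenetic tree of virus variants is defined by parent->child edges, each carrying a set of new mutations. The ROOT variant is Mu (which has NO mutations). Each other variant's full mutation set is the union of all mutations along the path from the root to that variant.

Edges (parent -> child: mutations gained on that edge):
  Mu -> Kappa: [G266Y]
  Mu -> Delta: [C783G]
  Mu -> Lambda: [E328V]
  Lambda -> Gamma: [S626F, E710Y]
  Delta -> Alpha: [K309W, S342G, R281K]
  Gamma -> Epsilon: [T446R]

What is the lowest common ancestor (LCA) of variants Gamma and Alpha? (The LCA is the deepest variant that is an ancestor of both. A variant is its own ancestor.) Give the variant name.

Answer: Mu

Derivation:
Path from root to Gamma: Mu -> Lambda -> Gamma
  ancestors of Gamma: {Mu, Lambda, Gamma}
Path from root to Alpha: Mu -> Delta -> Alpha
  ancestors of Alpha: {Mu, Delta, Alpha}
Common ancestors: {Mu}
Walk up from Alpha: Alpha (not in ancestors of Gamma), Delta (not in ancestors of Gamma), Mu (in ancestors of Gamma)
Deepest common ancestor (LCA) = Mu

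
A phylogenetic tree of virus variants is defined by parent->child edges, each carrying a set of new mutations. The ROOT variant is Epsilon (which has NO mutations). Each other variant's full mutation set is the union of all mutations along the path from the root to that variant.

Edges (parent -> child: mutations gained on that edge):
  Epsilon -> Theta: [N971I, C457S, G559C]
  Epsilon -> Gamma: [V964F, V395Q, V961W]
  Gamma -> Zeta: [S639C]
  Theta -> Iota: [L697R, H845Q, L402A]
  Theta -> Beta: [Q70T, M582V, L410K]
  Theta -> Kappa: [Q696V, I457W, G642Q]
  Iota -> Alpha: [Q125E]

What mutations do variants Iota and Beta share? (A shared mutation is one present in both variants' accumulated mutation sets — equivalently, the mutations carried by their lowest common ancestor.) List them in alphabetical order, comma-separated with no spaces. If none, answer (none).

Accumulating mutations along path to Iota:
  At Epsilon: gained [] -> total []
  At Theta: gained ['N971I', 'C457S', 'G559C'] -> total ['C457S', 'G559C', 'N971I']
  At Iota: gained ['L697R', 'H845Q', 'L402A'] -> total ['C457S', 'G559C', 'H845Q', 'L402A', 'L697R', 'N971I']
Mutations(Iota) = ['C457S', 'G559C', 'H845Q', 'L402A', 'L697R', 'N971I']
Accumulating mutations along path to Beta:
  At Epsilon: gained [] -> total []
  At Theta: gained ['N971I', 'C457S', 'G559C'] -> total ['C457S', 'G559C', 'N971I']
  At Beta: gained ['Q70T', 'M582V', 'L410K'] -> total ['C457S', 'G559C', 'L410K', 'M582V', 'N971I', 'Q70T']
Mutations(Beta) = ['C457S', 'G559C', 'L410K', 'M582V', 'N971I', 'Q70T']
Intersection: ['C457S', 'G559C', 'H845Q', 'L402A', 'L697R', 'N971I'] ∩ ['C457S', 'G559C', 'L410K', 'M582V', 'N971I', 'Q70T'] = ['C457S', 'G559C', 'N971I']

Answer: C457S,G559C,N971I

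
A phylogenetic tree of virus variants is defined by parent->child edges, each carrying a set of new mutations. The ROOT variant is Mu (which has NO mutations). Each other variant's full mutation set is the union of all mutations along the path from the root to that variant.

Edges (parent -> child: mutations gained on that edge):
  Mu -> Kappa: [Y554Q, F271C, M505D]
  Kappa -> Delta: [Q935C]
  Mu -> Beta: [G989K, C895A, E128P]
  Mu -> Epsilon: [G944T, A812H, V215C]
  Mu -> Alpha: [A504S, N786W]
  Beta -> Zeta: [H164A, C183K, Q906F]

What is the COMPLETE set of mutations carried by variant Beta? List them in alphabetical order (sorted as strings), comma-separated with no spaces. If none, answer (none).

Answer: C895A,E128P,G989K

Derivation:
At Mu: gained [] -> total []
At Beta: gained ['G989K', 'C895A', 'E128P'] -> total ['C895A', 'E128P', 'G989K']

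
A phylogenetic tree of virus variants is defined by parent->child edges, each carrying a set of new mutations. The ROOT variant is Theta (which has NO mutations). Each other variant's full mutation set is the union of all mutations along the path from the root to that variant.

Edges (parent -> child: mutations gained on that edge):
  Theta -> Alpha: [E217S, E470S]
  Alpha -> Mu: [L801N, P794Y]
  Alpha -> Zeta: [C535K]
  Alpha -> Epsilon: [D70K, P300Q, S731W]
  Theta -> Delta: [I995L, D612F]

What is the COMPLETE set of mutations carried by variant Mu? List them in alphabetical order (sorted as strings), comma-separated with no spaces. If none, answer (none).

At Theta: gained [] -> total []
At Alpha: gained ['E217S', 'E470S'] -> total ['E217S', 'E470S']
At Mu: gained ['L801N', 'P794Y'] -> total ['E217S', 'E470S', 'L801N', 'P794Y']

Answer: E217S,E470S,L801N,P794Y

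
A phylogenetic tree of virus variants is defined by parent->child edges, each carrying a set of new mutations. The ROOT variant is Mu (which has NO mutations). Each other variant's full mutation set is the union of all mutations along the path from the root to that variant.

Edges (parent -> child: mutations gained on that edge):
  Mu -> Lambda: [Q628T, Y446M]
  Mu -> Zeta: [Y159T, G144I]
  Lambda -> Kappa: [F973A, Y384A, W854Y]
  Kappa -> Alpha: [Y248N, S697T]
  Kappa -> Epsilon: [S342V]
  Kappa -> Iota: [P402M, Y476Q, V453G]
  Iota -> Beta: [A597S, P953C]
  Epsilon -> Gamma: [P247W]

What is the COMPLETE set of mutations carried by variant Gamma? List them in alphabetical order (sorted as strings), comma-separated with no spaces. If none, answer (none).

At Mu: gained [] -> total []
At Lambda: gained ['Q628T', 'Y446M'] -> total ['Q628T', 'Y446M']
At Kappa: gained ['F973A', 'Y384A', 'W854Y'] -> total ['F973A', 'Q628T', 'W854Y', 'Y384A', 'Y446M']
At Epsilon: gained ['S342V'] -> total ['F973A', 'Q628T', 'S342V', 'W854Y', 'Y384A', 'Y446M']
At Gamma: gained ['P247W'] -> total ['F973A', 'P247W', 'Q628T', 'S342V', 'W854Y', 'Y384A', 'Y446M']

Answer: F973A,P247W,Q628T,S342V,W854Y,Y384A,Y446M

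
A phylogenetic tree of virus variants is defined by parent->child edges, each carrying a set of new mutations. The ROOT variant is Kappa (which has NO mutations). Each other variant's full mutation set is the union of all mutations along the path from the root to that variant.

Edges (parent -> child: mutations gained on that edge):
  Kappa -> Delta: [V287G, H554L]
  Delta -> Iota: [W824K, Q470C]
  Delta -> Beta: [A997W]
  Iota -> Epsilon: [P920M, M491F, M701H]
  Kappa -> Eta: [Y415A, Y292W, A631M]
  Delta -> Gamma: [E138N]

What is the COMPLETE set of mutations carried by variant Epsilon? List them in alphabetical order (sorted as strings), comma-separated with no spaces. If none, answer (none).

At Kappa: gained [] -> total []
At Delta: gained ['V287G', 'H554L'] -> total ['H554L', 'V287G']
At Iota: gained ['W824K', 'Q470C'] -> total ['H554L', 'Q470C', 'V287G', 'W824K']
At Epsilon: gained ['P920M', 'M491F', 'M701H'] -> total ['H554L', 'M491F', 'M701H', 'P920M', 'Q470C', 'V287G', 'W824K']

Answer: H554L,M491F,M701H,P920M,Q470C,V287G,W824K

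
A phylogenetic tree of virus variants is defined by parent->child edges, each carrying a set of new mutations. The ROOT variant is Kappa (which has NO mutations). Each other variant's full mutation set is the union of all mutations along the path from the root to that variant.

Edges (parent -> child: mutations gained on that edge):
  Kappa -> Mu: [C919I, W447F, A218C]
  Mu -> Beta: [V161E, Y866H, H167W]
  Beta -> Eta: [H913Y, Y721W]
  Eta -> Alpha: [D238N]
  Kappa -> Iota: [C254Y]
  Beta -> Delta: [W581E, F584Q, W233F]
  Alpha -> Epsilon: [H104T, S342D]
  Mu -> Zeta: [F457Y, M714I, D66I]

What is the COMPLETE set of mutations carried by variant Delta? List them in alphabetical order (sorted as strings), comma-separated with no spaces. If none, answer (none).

Answer: A218C,C919I,F584Q,H167W,V161E,W233F,W447F,W581E,Y866H

Derivation:
At Kappa: gained [] -> total []
At Mu: gained ['C919I', 'W447F', 'A218C'] -> total ['A218C', 'C919I', 'W447F']
At Beta: gained ['V161E', 'Y866H', 'H167W'] -> total ['A218C', 'C919I', 'H167W', 'V161E', 'W447F', 'Y866H']
At Delta: gained ['W581E', 'F584Q', 'W233F'] -> total ['A218C', 'C919I', 'F584Q', 'H167W', 'V161E', 'W233F', 'W447F', 'W581E', 'Y866H']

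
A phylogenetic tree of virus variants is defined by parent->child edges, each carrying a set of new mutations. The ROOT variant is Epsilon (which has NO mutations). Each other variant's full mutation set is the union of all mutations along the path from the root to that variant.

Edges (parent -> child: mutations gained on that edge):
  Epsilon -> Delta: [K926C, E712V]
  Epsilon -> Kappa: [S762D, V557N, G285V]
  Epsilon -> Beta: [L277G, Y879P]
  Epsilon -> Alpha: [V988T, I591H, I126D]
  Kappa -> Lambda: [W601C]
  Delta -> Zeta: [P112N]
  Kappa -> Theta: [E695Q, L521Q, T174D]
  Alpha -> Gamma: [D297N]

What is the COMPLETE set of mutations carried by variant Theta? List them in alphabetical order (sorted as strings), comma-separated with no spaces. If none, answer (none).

At Epsilon: gained [] -> total []
At Kappa: gained ['S762D', 'V557N', 'G285V'] -> total ['G285V', 'S762D', 'V557N']
At Theta: gained ['E695Q', 'L521Q', 'T174D'] -> total ['E695Q', 'G285V', 'L521Q', 'S762D', 'T174D', 'V557N']

Answer: E695Q,G285V,L521Q,S762D,T174D,V557N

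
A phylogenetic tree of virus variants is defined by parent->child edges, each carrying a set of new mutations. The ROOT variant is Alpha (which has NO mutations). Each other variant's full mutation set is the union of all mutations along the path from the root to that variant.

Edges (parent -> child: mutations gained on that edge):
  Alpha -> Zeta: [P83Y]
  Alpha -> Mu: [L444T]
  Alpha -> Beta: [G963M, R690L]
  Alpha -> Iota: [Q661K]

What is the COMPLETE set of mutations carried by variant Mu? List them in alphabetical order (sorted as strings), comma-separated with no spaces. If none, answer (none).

Answer: L444T

Derivation:
At Alpha: gained [] -> total []
At Mu: gained ['L444T'] -> total ['L444T']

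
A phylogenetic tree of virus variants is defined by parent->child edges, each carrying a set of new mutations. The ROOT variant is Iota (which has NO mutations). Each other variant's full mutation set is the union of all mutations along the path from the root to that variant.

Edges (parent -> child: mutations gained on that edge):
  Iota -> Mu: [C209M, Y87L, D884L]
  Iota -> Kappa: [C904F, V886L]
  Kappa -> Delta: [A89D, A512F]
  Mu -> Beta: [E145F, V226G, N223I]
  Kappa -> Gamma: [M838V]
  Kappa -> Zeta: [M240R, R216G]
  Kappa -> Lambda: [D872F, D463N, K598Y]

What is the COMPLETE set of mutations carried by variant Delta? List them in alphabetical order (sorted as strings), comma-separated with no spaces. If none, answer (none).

Answer: A512F,A89D,C904F,V886L

Derivation:
At Iota: gained [] -> total []
At Kappa: gained ['C904F', 'V886L'] -> total ['C904F', 'V886L']
At Delta: gained ['A89D', 'A512F'] -> total ['A512F', 'A89D', 'C904F', 'V886L']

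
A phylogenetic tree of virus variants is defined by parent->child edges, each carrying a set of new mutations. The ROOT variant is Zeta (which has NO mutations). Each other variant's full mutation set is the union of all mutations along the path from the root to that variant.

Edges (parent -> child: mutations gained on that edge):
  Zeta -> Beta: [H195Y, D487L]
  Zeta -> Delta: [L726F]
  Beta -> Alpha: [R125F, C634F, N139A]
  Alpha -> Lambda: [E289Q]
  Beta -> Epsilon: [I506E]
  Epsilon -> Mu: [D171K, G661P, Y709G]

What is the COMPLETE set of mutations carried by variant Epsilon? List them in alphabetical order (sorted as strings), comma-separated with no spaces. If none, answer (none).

Answer: D487L,H195Y,I506E

Derivation:
At Zeta: gained [] -> total []
At Beta: gained ['H195Y', 'D487L'] -> total ['D487L', 'H195Y']
At Epsilon: gained ['I506E'] -> total ['D487L', 'H195Y', 'I506E']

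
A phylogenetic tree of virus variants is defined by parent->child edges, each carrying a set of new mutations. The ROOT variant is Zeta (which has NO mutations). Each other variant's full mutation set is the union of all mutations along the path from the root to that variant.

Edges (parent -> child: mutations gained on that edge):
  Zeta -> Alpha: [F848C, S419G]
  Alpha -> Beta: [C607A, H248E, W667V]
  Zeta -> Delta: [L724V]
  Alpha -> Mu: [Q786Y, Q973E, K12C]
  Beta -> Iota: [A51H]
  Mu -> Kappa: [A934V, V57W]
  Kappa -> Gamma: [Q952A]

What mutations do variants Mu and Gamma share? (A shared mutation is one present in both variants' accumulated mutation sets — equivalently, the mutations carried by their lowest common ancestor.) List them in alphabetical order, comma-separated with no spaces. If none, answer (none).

Answer: F848C,K12C,Q786Y,Q973E,S419G

Derivation:
Accumulating mutations along path to Mu:
  At Zeta: gained [] -> total []
  At Alpha: gained ['F848C', 'S419G'] -> total ['F848C', 'S419G']
  At Mu: gained ['Q786Y', 'Q973E', 'K12C'] -> total ['F848C', 'K12C', 'Q786Y', 'Q973E', 'S419G']
Mutations(Mu) = ['F848C', 'K12C', 'Q786Y', 'Q973E', 'S419G']
Accumulating mutations along path to Gamma:
  At Zeta: gained [] -> total []
  At Alpha: gained ['F848C', 'S419G'] -> total ['F848C', 'S419G']
  At Mu: gained ['Q786Y', 'Q973E', 'K12C'] -> total ['F848C', 'K12C', 'Q786Y', 'Q973E', 'S419G']
  At Kappa: gained ['A934V', 'V57W'] -> total ['A934V', 'F848C', 'K12C', 'Q786Y', 'Q973E', 'S419G', 'V57W']
  At Gamma: gained ['Q952A'] -> total ['A934V', 'F848C', 'K12C', 'Q786Y', 'Q952A', 'Q973E', 'S419G', 'V57W']
Mutations(Gamma) = ['A934V', 'F848C', 'K12C', 'Q786Y', 'Q952A', 'Q973E', 'S419G', 'V57W']
Intersection: ['F848C', 'K12C', 'Q786Y', 'Q973E', 'S419G'] ∩ ['A934V', 'F848C', 'K12C', 'Q786Y', 'Q952A', 'Q973E', 'S419G', 'V57W'] = ['F848C', 'K12C', 'Q786Y', 'Q973E', 'S419G']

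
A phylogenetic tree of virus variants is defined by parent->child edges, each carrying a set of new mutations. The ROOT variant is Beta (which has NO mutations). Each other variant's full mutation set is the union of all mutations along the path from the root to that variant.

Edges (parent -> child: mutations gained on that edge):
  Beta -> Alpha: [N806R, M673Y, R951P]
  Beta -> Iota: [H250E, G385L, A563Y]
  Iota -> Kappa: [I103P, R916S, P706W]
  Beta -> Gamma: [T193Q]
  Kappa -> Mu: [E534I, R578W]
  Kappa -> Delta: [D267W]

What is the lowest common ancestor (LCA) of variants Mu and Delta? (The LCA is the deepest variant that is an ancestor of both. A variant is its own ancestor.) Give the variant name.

Answer: Kappa

Derivation:
Path from root to Mu: Beta -> Iota -> Kappa -> Mu
  ancestors of Mu: {Beta, Iota, Kappa, Mu}
Path from root to Delta: Beta -> Iota -> Kappa -> Delta
  ancestors of Delta: {Beta, Iota, Kappa, Delta}
Common ancestors: {Beta, Iota, Kappa}
Walk up from Delta: Delta (not in ancestors of Mu), Kappa (in ancestors of Mu), Iota (in ancestors of Mu), Beta (in ancestors of Mu)
Deepest common ancestor (LCA) = Kappa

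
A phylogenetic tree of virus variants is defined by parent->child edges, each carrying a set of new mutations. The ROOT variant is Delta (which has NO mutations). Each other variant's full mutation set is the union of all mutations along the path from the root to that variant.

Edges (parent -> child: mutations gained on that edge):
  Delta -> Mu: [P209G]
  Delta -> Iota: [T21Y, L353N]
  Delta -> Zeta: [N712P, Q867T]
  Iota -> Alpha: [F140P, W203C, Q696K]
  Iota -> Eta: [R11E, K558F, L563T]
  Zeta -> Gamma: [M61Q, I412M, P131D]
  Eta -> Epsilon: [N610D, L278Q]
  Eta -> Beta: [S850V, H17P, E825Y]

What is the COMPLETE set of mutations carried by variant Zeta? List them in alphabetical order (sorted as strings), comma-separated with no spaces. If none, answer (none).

At Delta: gained [] -> total []
At Zeta: gained ['N712P', 'Q867T'] -> total ['N712P', 'Q867T']

Answer: N712P,Q867T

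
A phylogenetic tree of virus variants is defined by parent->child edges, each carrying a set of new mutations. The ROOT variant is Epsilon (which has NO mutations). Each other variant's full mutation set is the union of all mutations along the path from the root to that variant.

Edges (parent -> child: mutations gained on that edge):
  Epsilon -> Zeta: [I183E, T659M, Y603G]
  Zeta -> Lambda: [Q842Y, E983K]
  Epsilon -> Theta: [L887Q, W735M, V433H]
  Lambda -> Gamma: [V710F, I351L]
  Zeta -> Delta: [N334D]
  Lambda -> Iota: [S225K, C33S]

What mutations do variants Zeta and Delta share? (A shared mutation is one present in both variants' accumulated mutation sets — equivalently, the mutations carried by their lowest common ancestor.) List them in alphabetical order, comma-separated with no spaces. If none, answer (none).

Answer: I183E,T659M,Y603G

Derivation:
Accumulating mutations along path to Zeta:
  At Epsilon: gained [] -> total []
  At Zeta: gained ['I183E', 'T659M', 'Y603G'] -> total ['I183E', 'T659M', 'Y603G']
Mutations(Zeta) = ['I183E', 'T659M', 'Y603G']
Accumulating mutations along path to Delta:
  At Epsilon: gained [] -> total []
  At Zeta: gained ['I183E', 'T659M', 'Y603G'] -> total ['I183E', 'T659M', 'Y603G']
  At Delta: gained ['N334D'] -> total ['I183E', 'N334D', 'T659M', 'Y603G']
Mutations(Delta) = ['I183E', 'N334D', 'T659M', 'Y603G']
Intersection: ['I183E', 'T659M', 'Y603G'] ∩ ['I183E', 'N334D', 'T659M', 'Y603G'] = ['I183E', 'T659M', 'Y603G']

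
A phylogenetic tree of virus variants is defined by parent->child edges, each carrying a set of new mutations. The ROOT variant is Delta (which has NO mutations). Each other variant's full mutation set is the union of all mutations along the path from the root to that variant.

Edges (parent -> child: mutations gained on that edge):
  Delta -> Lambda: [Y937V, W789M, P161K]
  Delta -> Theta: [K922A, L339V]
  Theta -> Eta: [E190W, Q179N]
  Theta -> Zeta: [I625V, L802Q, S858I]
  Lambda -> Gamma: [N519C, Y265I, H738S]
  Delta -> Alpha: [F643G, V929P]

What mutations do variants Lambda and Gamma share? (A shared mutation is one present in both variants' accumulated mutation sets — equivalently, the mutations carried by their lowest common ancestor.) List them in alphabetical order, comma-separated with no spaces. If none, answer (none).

Answer: P161K,W789M,Y937V

Derivation:
Accumulating mutations along path to Lambda:
  At Delta: gained [] -> total []
  At Lambda: gained ['Y937V', 'W789M', 'P161K'] -> total ['P161K', 'W789M', 'Y937V']
Mutations(Lambda) = ['P161K', 'W789M', 'Y937V']
Accumulating mutations along path to Gamma:
  At Delta: gained [] -> total []
  At Lambda: gained ['Y937V', 'W789M', 'P161K'] -> total ['P161K', 'W789M', 'Y937V']
  At Gamma: gained ['N519C', 'Y265I', 'H738S'] -> total ['H738S', 'N519C', 'P161K', 'W789M', 'Y265I', 'Y937V']
Mutations(Gamma) = ['H738S', 'N519C', 'P161K', 'W789M', 'Y265I', 'Y937V']
Intersection: ['P161K', 'W789M', 'Y937V'] ∩ ['H738S', 'N519C', 'P161K', 'W789M', 'Y265I', 'Y937V'] = ['P161K', 'W789M', 'Y937V']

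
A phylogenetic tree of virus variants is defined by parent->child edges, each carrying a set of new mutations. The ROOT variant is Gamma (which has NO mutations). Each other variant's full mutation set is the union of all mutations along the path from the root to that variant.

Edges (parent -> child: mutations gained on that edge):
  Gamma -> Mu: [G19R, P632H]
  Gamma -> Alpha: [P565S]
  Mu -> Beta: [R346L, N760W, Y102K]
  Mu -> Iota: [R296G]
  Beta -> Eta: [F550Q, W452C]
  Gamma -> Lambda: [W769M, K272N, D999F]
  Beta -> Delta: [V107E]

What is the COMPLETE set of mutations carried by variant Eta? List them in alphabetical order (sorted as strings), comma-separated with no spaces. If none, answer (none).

At Gamma: gained [] -> total []
At Mu: gained ['G19R', 'P632H'] -> total ['G19R', 'P632H']
At Beta: gained ['R346L', 'N760W', 'Y102K'] -> total ['G19R', 'N760W', 'P632H', 'R346L', 'Y102K']
At Eta: gained ['F550Q', 'W452C'] -> total ['F550Q', 'G19R', 'N760W', 'P632H', 'R346L', 'W452C', 'Y102K']

Answer: F550Q,G19R,N760W,P632H,R346L,W452C,Y102K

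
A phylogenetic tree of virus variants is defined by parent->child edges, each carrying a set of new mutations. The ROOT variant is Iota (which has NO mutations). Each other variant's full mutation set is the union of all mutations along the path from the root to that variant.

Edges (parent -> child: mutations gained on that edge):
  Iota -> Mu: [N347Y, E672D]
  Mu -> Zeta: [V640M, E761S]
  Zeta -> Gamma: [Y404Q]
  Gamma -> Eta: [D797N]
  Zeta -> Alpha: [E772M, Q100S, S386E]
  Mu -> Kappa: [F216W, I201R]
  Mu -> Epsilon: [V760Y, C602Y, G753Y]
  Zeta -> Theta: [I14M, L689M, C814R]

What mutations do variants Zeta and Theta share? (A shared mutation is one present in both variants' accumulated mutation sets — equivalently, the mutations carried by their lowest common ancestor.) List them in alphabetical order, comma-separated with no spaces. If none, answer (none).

Answer: E672D,E761S,N347Y,V640M

Derivation:
Accumulating mutations along path to Zeta:
  At Iota: gained [] -> total []
  At Mu: gained ['N347Y', 'E672D'] -> total ['E672D', 'N347Y']
  At Zeta: gained ['V640M', 'E761S'] -> total ['E672D', 'E761S', 'N347Y', 'V640M']
Mutations(Zeta) = ['E672D', 'E761S', 'N347Y', 'V640M']
Accumulating mutations along path to Theta:
  At Iota: gained [] -> total []
  At Mu: gained ['N347Y', 'E672D'] -> total ['E672D', 'N347Y']
  At Zeta: gained ['V640M', 'E761S'] -> total ['E672D', 'E761S', 'N347Y', 'V640M']
  At Theta: gained ['I14M', 'L689M', 'C814R'] -> total ['C814R', 'E672D', 'E761S', 'I14M', 'L689M', 'N347Y', 'V640M']
Mutations(Theta) = ['C814R', 'E672D', 'E761S', 'I14M', 'L689M', 'N347Y', 'V640M']
Intersection: ['E672D', 'E761S', 'N347Y', 'V640M'] ∩ ['C814R', 'E672D', 'E761S', 'I14M', 'L689M', 'N347Y', 'V640M'] = ['E672D', 'E761S', 'N347Y', 'V640M']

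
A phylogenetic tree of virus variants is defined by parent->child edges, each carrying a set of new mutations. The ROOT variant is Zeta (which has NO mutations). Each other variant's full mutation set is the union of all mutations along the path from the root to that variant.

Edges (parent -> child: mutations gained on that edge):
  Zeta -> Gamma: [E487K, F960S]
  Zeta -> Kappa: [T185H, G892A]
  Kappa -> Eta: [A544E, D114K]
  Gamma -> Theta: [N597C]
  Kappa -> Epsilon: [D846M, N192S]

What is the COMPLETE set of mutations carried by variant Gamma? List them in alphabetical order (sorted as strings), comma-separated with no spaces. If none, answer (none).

Answer: E487K,F960S

Derivation:
At Zeta: gained [] -> total []
At Gamma: gained ['E487K', 'F960S'] -> total ['E487K', 'F960S']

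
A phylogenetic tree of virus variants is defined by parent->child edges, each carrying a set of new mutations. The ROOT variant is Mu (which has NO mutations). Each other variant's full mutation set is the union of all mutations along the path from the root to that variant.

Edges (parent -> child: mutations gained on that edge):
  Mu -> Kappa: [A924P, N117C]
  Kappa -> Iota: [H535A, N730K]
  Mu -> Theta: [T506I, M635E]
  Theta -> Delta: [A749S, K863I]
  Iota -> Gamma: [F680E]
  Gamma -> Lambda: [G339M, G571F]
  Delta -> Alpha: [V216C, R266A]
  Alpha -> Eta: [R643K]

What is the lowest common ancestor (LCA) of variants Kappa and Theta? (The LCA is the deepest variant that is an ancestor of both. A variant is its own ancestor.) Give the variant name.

Path from root to Kappa: Mu -> Kappa
  ancestors of Kappa: {Mu, Kappa}
Path from root to Theta: Mu -> Theta
  ancestors of Theta: {Mu, Theta}
Common ancestors: {Mu}
Walk up from Theta: Theta (not in ancestors of Kappa), Mu (in ancestors of Kappa)
Deepest common ancestor (LCA) = Mu

Answer: Mu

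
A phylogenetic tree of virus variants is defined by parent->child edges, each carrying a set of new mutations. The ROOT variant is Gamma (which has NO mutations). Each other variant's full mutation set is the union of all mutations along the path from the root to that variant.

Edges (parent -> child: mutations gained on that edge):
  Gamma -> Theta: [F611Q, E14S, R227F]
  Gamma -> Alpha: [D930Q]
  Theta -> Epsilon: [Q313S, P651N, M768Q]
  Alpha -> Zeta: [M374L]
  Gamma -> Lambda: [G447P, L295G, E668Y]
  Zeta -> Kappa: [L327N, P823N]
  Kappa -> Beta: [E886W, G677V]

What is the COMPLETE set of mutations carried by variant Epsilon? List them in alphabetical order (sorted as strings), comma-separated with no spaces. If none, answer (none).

At Gamma: gained [] -> total []
At Theta: gained ['F611Q', 'E14S', 'R227F'] -> total ['E14S', 'F611Q', 'R227F']
At Epsilon: gained ['Q313S', 'P651N', 'M768Q'] -> total ['E14S', 'F611Q', 'M768Q', 'P651N', 'Q313S', 'R227F']

Answer: E14S,F611Q,M768Q,P651N,Q313S,R227F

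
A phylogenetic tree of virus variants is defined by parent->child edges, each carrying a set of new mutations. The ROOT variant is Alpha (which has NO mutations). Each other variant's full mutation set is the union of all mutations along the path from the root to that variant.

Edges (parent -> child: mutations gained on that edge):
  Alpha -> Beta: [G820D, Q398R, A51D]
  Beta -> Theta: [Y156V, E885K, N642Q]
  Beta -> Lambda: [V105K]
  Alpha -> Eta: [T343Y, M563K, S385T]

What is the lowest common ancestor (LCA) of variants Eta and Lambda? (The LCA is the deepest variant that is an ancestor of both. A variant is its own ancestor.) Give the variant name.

Path from root to Eta: Alpha -> Eta
  ancestors of Eta: {Alpha, Eta}
Path from root to Lambda: Alpha -> Beta -> Lambda
  ancestors of Lambda: {Alpha, Beta, Lambda}
Common ancestors: {Alpha}
Walk up from Lambda: Lambda (not in ancestors of Eta), Beta (not in ancestors of Eta), Alpha (in ancestors of Eta)
Deepest common ancestor (LCA) = Alpha

Answer: Alpha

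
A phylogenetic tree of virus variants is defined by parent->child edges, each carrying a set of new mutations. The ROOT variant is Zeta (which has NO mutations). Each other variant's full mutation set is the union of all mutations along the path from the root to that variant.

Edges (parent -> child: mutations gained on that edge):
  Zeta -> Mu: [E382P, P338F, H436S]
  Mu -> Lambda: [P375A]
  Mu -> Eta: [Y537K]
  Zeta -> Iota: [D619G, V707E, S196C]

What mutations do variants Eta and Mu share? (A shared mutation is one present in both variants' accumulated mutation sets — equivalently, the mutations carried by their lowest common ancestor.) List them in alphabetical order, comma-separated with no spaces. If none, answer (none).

Answer: E382P,H436S,P338F

Derivation:
Accumulating mutations along path to Eta:
  At Zeta: gained [] -> total []
  At Mu: gained ['E382P', 'P338F', 'H436S'] -> total ['E382P', 'H436S', 'P338F']
  At Eta: gained ['Y537K'] -> total ['E382P', 'H436S', 'P338F', 'Y537K']
Mutations(Eta) = ['E382P', 'H436S', 'P338F', 'Y537K']
Accumulating mutations along path to Mu:
  At Zeta: gained [] -> total []
  At Mu: gained ['E382P', 'P338F', 'H436S'] -> total ['E382P', 'H436S', 'P338F']
Mutations(Mu) = ['E382P', 'H436S', 'P338F']
Intersection: ['E382P', 'H436S', 'P338F', 'Y537K'] ∩ ['E382P', 'H436S', 'P338F'] = ['E382P', 'H436S', 'P338F']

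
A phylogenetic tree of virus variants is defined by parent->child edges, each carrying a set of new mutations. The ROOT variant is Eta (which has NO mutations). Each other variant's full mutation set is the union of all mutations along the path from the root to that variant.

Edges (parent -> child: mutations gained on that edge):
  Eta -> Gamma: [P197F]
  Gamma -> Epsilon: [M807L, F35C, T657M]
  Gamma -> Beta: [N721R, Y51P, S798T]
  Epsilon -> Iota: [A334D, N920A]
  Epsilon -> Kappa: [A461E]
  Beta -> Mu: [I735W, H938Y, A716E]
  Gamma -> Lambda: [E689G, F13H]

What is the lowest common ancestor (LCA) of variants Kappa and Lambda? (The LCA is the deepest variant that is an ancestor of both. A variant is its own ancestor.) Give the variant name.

Answer: Gamma

Derivation:
Path from root to Kappa: Eta -> Gamma -> Epsilon -> Kappa
  ancestors of Kappa: {Eta, Gamma, Epsilon, Kappa}
Path from root to Lambda: Eta -> Gamma -> Lambda
  ancestors of Lambda: {Eta, Gamma, Lambda}
Common ancestors: {Eta, Gamma}
Walk up from Lambda: Lambda (not in ancestors of Kappa), Gamma (in ancestors of Kappa), Eta (in ancestors of Kappa)
Deepest common ancestor (LCA) = Gamma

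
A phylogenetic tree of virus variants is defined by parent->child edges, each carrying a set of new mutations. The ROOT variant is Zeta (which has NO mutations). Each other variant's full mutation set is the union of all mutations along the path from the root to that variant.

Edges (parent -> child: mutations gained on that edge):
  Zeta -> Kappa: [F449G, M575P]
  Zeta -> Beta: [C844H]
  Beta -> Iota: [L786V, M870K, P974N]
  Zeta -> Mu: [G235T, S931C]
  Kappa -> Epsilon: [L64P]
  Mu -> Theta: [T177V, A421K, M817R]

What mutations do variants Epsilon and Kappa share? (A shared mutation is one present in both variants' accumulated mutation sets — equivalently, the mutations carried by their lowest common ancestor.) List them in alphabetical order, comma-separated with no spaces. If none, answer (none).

Accumulating mutations along path to Epsilon:
  At Zeta: gained [] -> total []
  At Kappa: gained ['F449G', 'M575P'] -> total ['F449G', 'M575P']
  At Epsilon: gained ['L64P'] -> total ['F449G', 'L64P', 'M575P']
Mutations(Epsilon) = ['F449G', 'L64P', 'M575P']
Accumulating mutations along path to Kappa:
  At Zeta: gained [] -> total []
  At Kappa: gained ['F449G', 'M575P'] -> total ['F449G', 'M575P']
Mutations(Kappa) = ['F449G', 'M575P']
Intersection: ['F449G', 'L64P', 'M575P'] ∩ ['F449G', 'M575P'] = ['F449G', 'M575P']

Answer: F449G,M575P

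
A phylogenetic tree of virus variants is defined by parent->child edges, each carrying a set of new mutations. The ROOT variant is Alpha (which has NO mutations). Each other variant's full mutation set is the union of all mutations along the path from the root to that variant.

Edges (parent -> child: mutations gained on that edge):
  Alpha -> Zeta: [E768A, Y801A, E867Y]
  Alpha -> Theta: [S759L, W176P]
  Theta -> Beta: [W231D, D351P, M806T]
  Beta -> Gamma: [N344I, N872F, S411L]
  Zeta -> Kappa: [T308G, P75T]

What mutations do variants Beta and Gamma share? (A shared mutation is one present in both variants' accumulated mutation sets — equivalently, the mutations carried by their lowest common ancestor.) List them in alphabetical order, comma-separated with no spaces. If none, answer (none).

Accumulating mutations along path to Beta:
  At Alpha: gained [] -> total []
  At Theta: gained ['S759L', 'W176P'] -> total ['S759L', 'W176P']
  At Beta: gained ['W231D', 'D351P', 'M806T'] -> total ['D351P', 'M806T', 'S759L', 'W176P', 'W231D']
Mutations(Beta) = ['D351P', 'M806T', 'S759L', 'W176P', 'W231D']
Accumulating mutations along path to Gamma:
  At Alpha: gained [] -> total []
  At Theta: gained ['S759L', 'W176P'] -> total ['S759L', 'W176P']
  At Beta: gained ['W231D', 'D351P', 'M806T'] -> total ['D351P', 'M806T', 'S759L', 'W176P', 'W231D']
  At Gamma: gained ['N344I', 'N872F', 'S411L'] -> total ['D351P', 'M806T', 'N344I', 'N872F', 'S411L', 'S759L', 'W176P', 'W231D']
Mutations(Gamma) = ['D351P', 'M806T', 'N344I', 'N872F', 'S411L', 'S759L', 'W176P', 'W231D']
Intersection: ['D351P', 'M806T', 'S759L', 'W176P', 'W231D'] ∩ ['D351P', 'M806T', 'N344I', 'N872F', 'S411L', 'S759L', 'W176P', 'W231D'] = ['D351P', 'M806T', 'S759L', 'W176P', 'W231D']

Answer: D351P,M806T,S759L,W176P,W231D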